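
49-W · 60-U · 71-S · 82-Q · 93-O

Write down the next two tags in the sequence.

104-M then 115-K

First component goes 49, 60, 71, 82, 93 → 104 → 115 (+11 each step).
For the letter, letters move back 2 places in the alphabet: W, U, S, Q, O → M → K.
Putting the parts together: 104-M and then 115-K.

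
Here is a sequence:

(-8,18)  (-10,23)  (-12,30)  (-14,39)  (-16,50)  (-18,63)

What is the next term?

First component goes -8, -10, -12, -14, -16, -18 → -20 (−2 each step).
Second component: 18, 23, 30, 39, 50, 63 → 78 (differences are 5, 7, 9, … (increasing by 2 each time)).
Putting it together: (-20,78).

(-20,78)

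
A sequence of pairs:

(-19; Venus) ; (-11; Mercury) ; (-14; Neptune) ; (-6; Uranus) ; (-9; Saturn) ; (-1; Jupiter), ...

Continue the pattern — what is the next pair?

For the first entry, alternating steps +8, −3, +8, −3, …: -19, -11, -14, -6, -9, -1 → -4.
Planet — runs backward through the planets Mercury→Neptune: Venus, Mercury, Neptune, Uranus, Saturn, Jupiter → Mars.
Combining the parts gives (-4; Mars).

(-4; Mars)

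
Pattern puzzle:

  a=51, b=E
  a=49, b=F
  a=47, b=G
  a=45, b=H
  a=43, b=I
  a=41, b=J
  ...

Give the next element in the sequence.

a=39, b=K

A — −2 each step: 51, 49, 47, 45, 43, 41 → 39.
For the b, letters move forward 1 place in the alphabet: E, F, G, H, I, J → K.
Combining the parts gives a=39, b=K.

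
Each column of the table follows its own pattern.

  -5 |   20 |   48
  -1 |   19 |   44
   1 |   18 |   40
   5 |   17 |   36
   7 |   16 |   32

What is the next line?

For the first component, alternating steps +4, +2, +4, +2, …: -5, -1, 1, 5, 7 → 11.
Second component: −1 each step; 20, 19, 18, 17, 16 → 15.
Third component goes 48, 44, 40, 36, 32 → 28 (−4 each step).
So the next line is 11  15  28.

11  15  28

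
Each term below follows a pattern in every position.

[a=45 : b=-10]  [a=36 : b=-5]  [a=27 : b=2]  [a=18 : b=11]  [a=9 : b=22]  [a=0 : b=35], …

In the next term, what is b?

A goes 45, 36, 27, 18, 9, 0 → -9 (−9 each step).
B: differences are 5, 7, 9, … (increasing by 2 each time), so -10, -5, 2, 11, 22, 35 → 50.

50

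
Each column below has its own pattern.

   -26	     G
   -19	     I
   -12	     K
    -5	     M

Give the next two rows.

2  O; 9  Q

First component: +7 each step; -26, -19, -12, -5 → 2 → 9.
Letter: G, I, K, M → O → Q (letters move forward 2 places in the alphabet).
So the next two rows are 2  O and 9  Q.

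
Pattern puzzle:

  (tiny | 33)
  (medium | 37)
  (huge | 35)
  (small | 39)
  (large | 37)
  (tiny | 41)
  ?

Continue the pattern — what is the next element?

Size: repeats tiny → medium → huge → small → large; tiny, medium, huge, small, large, tiny → medium.
Second part: alternating steps +4, −2, +4, −2, …; 33, 37, 35, 39, 37, 41 → 39.
Combining the parts gives (medium | 39).

(medium | 39)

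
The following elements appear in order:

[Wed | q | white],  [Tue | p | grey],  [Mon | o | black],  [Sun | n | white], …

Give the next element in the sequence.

[Sat | m | grey]

Day — runs backward through the weekdays Mon→Sun: Wed, Tue, Mon, Sun → Sat.
For the letter, letters move back 1 place in the alphabet: q, p, o, n → m.
Shade: repeats white → grey → black; white, grey, black, white → grey.
Putting it together: [Sat | m | grey].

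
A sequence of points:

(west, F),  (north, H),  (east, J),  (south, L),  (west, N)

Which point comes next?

Direction goes west, north, east, south, west → north (repeats west → north → east → south).
Letter: F, H, J, L, N → P (letters move forward 2 places in the alphabet).
Combining the parts gives (north, P).

(north, P)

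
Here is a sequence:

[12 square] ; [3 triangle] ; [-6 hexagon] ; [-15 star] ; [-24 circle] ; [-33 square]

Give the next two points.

First value: −9 each step, so 12, 3, -6, -15, -24, -33 → -42 → -51.
For the shape, repeats square → triangle → hexagon → star → circle: square, triangle, hexagon, star, circle, square → triangle → hexagon.
So the next two points are [-42 triangle] and [-51 hexagon].

[-42 triangle], [-51 hexagon]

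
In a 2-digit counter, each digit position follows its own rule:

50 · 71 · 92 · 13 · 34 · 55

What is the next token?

76

First digit: +2 each step, mod 10, so 5, 7, 9, 1, 3, 5 → 7.
Second digit — +1 each step, mod 10: 0, 1, 2, 3, 4, 5 → 6.
Putting it together: 76.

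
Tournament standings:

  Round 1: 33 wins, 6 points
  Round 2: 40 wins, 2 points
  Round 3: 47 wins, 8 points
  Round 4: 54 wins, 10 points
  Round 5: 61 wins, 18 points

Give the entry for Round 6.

68 wins, 28 points

Wins goes 33, 40, 47, 54, 61 → 68 (+7 each step).
Points: each term is the sum of the two before it, so 6, 2, 8, 10, 18 → 28.
So the next row is 68 wins, 28 points.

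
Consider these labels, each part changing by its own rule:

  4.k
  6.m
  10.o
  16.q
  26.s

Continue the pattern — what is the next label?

42.u

First component — each term is the sum of the two before it: 4, 6, 10, 16, 26 → 42.
Letter goes k, m, o, q, s → u (letters move forward 2 places in the alphabet).
So the next label is 42.u.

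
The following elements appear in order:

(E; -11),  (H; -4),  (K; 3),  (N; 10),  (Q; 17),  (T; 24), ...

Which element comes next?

Letter goes E, H, K, N, Q, T → W (letters move forward 3 places in the alphabet).
Second coordinate: +7 each step, so -11, -4, 3, 10, 17, 24 → 31.
Combining the parts gives (W; 31).

(W; 31)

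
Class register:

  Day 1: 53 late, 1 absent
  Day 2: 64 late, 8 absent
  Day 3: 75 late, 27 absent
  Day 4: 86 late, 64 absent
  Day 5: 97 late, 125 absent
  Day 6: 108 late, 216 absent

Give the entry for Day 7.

119 late, 343 absent

Late: +11 each step, so 53, 64, 75, 86, 97, 108 → 119.
Absent: perfect cubes: 1³, 2³, 3³, …, so 1, 8, 27, 64, 125, 216 → 343.
So the next row is 119 late, 343 absent.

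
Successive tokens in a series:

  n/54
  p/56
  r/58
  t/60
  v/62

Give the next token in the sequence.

x/64

For the letter, letters move forward 2 places in the alphabet: n, p, r, t, v → x.
For the second component, +2 each step: 54, 56, 58, 60, 62 → 64.
Putting it together: x/64.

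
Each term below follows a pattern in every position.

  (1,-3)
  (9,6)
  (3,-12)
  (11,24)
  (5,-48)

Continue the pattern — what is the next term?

First entry goes 1, 9, 3, 11, 5 → 13 (alternating steps +8, −6, +8, −6, …).
Second entry: -3, 6, -12, 24, -48 → 96 (×(-2) each step).
So the next term is (13,96).

(13,96)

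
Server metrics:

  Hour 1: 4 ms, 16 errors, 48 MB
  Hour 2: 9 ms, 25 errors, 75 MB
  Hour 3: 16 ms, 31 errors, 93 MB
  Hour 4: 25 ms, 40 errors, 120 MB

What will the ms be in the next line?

Ms: perfect squares: 2², 3², 4², …, so 4, 9, 16, 25 → 36.
Errors — alternating steps +9, +6, +9, +6, …: 16, 25, 31, 40 → 46.
MB — always 3 × the errors: 48, 75, 93, 120 → 138.

36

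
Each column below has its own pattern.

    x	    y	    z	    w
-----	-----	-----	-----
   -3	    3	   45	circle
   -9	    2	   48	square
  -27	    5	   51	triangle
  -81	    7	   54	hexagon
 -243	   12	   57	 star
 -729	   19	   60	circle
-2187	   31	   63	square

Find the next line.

-6561  50  66  triangle

Column x — ×3 each step: -3, -9, -27, -81, -243, -729, -2187 → -6561.
Column y: each term is the sum of the two before it; 3, 2, 5, 7, 12, 19, 31 → 50.
Column z: +3 each step, so 45, 48, 51, 54, 57, 60, 63 → 66.
Column w: repeats circle → square → triangle → hexagon → star; circle, square, triangle, hexagon, star, circle, square → triangle.
Combining the parts gives -6561  50  66  triangle.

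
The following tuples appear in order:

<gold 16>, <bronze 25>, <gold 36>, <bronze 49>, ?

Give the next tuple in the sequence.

<gold 64>

Rank goes gold, bronze, gold, bronze → gold (alternates gold ↔ bronze).
Second value: perfect squares: 4², 5², 6², …; 16, 25, 36, 49 → 64.
Combining the parts gives <gold 64>.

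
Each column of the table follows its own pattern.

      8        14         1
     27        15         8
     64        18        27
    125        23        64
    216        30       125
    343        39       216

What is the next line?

For the first component, perfect cubes: 2³, 3³, 4³, …: 8, 27, 64, 125, 216, 343 → 512.
Second component: differences are 1, 3, 5, … (increasing by 2 each time); 14, 15, 18, 23, 30, 39 → 50.
Third component: 1, 8, 27, 64, 125, 216 → 343 (perfect cubes: 1³, 2³, 3³, …).
Putting it together: 512  50  343.

512  50  343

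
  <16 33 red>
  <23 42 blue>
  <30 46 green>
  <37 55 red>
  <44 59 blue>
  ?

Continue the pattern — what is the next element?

<51 68 green>

First part goes 16, 23, 30, 37, 44 → 51 (+7 each step).
For the second part, alternating steps +9, +4, +9, +4, …: 33, 42, 46, 55, 59 → 68.
Colour — repeats red → blue → green: red, blue, green, red, blue → green.
Putting it together: <51 68 green>.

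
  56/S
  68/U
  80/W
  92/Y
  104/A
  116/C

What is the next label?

First component: 56, 68, 80, 92, 104, 116 → 128 (+12 each step).
For the letter, letters move forward 2 places in the alphabet, wrapping Z→A: S, U, W, Y, A, C → E.
Putting it together: 128/E.

128/E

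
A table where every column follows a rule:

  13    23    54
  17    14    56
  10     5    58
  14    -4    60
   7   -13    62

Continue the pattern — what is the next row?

First component: alternating steps +4, −7, +4, −7, …; 13, 17, 10, 14, 7 → 11.
Second component: −9 each step; 23, 14, 5, -4, -13 → -22.
Third component: +2 each step, so 54, 56, 58, 60, 62 → 64.
Putting it together: 11  -22  64.

11  -22  64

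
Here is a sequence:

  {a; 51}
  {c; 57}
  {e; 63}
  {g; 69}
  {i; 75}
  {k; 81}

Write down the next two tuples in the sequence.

Letter: letters move forward 2 places in the alphabet, so a, c, e, g, i, k → m → o.
Second coordinate: +6 each step, so 51, 57, 63, 69, 75, 81 → 87 → 93.
So the next two tuples are {m; 87} and {o; 93}.

{m; 87}, {o; 93}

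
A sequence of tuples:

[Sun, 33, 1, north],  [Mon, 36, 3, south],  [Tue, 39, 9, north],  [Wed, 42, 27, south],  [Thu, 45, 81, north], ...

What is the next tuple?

Day: Sun, Mon, Tue, Wed, Thu → Fri (runs through the weekdays Mon→Sun).
Second slot: +3 each step; 33, 36, 39, 42, 45 → 48.
Third slot: ×3 each step; 1, 3, 9, 27, 81 → 243.
Direction: alternates north ↔ south, so north, south, north, south, north → south.
So the next tuple is [Fri, 48, 243, south].

[Fri, 48, 243, south]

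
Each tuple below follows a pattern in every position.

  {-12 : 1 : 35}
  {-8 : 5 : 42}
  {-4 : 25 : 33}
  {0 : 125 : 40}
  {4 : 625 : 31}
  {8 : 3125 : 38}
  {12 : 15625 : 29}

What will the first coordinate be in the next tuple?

16

First coordinate: +4 each step; -12, -8, -4, 0, 4, 8, 12 → 16.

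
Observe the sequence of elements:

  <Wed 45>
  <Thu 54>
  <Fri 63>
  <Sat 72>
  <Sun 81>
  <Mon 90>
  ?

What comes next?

<Tue 99>

Day: runs through the weekdays Mon→Sun; Wed, Thu, Fri, Sat, Sun, Mon → Tue.
Second coordinate — +9 each step: 45, 54, 63, 72, 81, 90 → 99.
So the next element is <Tue 99>.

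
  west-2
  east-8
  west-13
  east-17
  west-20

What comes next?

Direction — alternates west ↔ east: west, east, west, east, west → east.
Second component: 2, 8, 13, 17, 20 → 22 (differences are 6, 5, 4, … (decreasing by 1 each time)).
Putting it together: east-22.

east-22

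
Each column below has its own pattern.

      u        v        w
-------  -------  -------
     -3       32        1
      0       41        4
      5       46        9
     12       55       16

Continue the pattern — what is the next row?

Column u: differences are 3, 5, 7, … (increasing by 2 each time), so -3, 0, 5, 12 → 21.
Column v: alternating steps +9, +5, +9, +5, …; 32, 41, 46, 55 → 60.
Column w: perfect squares: 1², 2², 3², …, so 1, 4, 9, 16 → 25.
Putting it together: 21  60  25.

21  60  25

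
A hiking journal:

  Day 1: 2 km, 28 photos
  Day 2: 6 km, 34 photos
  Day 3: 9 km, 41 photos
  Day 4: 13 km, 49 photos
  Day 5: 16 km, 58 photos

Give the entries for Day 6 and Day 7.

Km goes 2, 6, 9, 13, 16 → 20 → 23 (alternating steps +4, +3, +4, +3, …).
Photos: 28, 34, 41, 49, 58 → 68 → 79 (differences are 6, 7, 8, … (increasing by 1 each time)).
So the next two records are 20 km, 68 photos and 23 km, 79 photos.

20 km, 68 photos; 23 km, 79 photos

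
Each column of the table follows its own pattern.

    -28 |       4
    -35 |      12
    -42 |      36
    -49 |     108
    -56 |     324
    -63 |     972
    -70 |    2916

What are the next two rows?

-77  8748; -84  26244

First component goes -28, -35, -42, -49, -56, -63, -70 → -77 → -84 (−7 each step).
Second component — ×3 each step: 4, 12, 36, 108, 324, 972, 2916 → 8748 → 26244.
So the next two rows are -77  8748 and -84  26244.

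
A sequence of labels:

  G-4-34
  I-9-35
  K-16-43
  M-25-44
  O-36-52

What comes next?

Letter goes G, I, K, M, O → Q (letters move forward 2 places in the alphabet).
Second component: perfect squares: 2², 3², 4², …, so 4, 9, 16, 25, 36 → 49.
For the third component, alternating steps +1, +8, +1, +8, …: 34, 35, 43, 44, 52 → 53.
Putting it together: Q-49-53.

Q-49-53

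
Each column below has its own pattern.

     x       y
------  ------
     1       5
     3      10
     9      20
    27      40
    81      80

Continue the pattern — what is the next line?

243  160

Column x goes 1, 3, 9, 27, 81 → 243 (×3 each step).
Column y: ×2 each step, so 5, 10, 20, 40, 80 → 160.
Putting it together: 243  160.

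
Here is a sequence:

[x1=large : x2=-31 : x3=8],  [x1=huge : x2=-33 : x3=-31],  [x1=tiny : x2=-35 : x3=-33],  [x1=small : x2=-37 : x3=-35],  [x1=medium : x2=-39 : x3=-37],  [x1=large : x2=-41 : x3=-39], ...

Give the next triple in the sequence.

[x1=huge : x2=-43 : x3=-41]

X1: repeats large → huge → tiny → small → medium; large, huge, tiny, small, medium, large → huge.
X2: −2 each step; -31, -33, -35, -37, -39, -41 → -43.
X3: always the previous value of the x2, so 8, -31, -33, -35, -37, -39 → -41.
Putting it together: [x1=huge : x2=-43 : x3=-41].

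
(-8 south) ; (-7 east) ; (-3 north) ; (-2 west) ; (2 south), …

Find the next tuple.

(3 east)

First entry: -8, -7, -3, -2, 2 → 3 (alternating steps +1, +4, +1, +4, …).
Direction: south, east, north, west, south → east (repeats south → east → north → west).
Combining the parts gives (3 east).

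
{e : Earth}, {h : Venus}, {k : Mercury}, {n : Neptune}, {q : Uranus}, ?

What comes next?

{t : Saturn}

Letter — letters move forward 3 places in the alphabet: e, h, k, n, q → t.
Planet — runs backward through the planets Mercury→Neptune: Earth, Venus, Mercury, Neptune, Uranus → Saturn.
Putting it together: {t : Saturn}.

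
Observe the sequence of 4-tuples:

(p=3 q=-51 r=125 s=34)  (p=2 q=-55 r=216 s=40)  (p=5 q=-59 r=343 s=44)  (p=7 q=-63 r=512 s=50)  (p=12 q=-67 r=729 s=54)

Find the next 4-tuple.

P goes 3, 2, 5, 7, 12 → 19 (each term is the sum of the two before it).
Q: −4 each step; -51, -55, -59, -63, -67 → -71.
R: perfect cubes: 5³, 6³, 7³, …; 125, 216, 343, 512, 729 → 1000.
For the s, alternating steps +6, +4, +6, +4, …: 34, 40, 44, 50, 54 → 60.
Putting it together: (p=19 q=-71 r=1000 s=60).

(p=19 q=-71 r=1000 s=60)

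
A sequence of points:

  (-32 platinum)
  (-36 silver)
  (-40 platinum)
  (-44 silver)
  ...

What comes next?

(-48 platinum)

First coordinate: −4 each step; -32, -36, -40, -44 → -48.
For the metal, alternates platinum ↔ silver: platinum, silver, platinum, silver → platinum.
Putting it together: (-48 platinum).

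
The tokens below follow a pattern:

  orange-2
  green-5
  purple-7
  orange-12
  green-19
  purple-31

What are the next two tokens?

Colour: orange, green, purple, orange, green, purple → orange → green (repeats orange → green → purple).
Second component: 2, 5, 7, 12, 19, 31 → 50 → 81 (each term is the sum of the two before it).
So the next two tokens are orange-50 and green-81.

orange-50 then green-81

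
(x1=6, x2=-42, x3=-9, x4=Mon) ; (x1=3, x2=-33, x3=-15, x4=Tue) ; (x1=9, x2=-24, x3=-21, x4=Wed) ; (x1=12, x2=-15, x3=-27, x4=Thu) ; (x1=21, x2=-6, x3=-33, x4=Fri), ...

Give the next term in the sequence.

(x1=33, x2=3, x3=-39, x4=Sat)

For the x1, each term is the sum of the two before it: 6, 3, 9, 12, 21 → 33.
X2 — +9 each step: -42, -33, -24, -15, -6 → 3.
X3: -9, -15, -21, -27, -33 → -39 (−6 each step).
X4: runs through the weekdays Mon→Sun, so Mon, Tue, Wed, Thu, Fri → Sat.
So the next term is (x1=33, x2=3, x3=-39, x4=Sat).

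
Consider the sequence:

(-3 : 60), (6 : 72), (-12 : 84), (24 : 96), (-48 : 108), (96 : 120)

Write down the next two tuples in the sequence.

First coordinate: -3, 6, -12, 24, -48, 96 → -192 → 384 (×(-2) each step).
Second coordinate: 60, 72, 84, 96, 108, 120 → 132 → 144 (+12 each step).
Putting the parts together: (-192 : 132) and then (384 : 144).

(-192 : 132), (384 : 144)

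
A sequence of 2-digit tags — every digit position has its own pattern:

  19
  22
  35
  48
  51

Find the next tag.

First digit — +1 each step, mod 10: 1, 2, 3, 4, 5 → 6.
Second digit — +3 each step, mod 10: 9, 2, 5, 8, 1 → 4.
Combining the parts gives 64.

64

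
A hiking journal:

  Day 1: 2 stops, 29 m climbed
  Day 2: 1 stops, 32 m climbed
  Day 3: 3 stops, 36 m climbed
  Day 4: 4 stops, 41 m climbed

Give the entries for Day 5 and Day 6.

7 stops, 47 m climbed; 11 stops, 54 m climbed

Stops — each term is the sum of the two before it: 2, 1, 3, 4 → 7 → 11.
M climbed: differences are 3, 4, 5, … (increasing by 1 each time), so 29, 32, 36, 41 → 47 → 54.
So the next two lines are 7 stops, 47 m climbed and 11 stops, 54 m climbed.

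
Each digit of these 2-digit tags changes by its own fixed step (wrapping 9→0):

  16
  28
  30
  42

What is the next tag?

First digit — +1 each step, mod 10: 1, 2, 3, 4 → 5.
Second digit: +2 each step, mod 10, so 6, 8, 0, 2 → 4.
Combining the parts gives 54.

54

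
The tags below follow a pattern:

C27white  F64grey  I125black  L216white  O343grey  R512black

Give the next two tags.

U729white then X1000grey

Letter: C, F, I, L, O, R → U → X (letters move forward 3 places in the alphabet).
Second component: perfect cubes: 3³, 4³, 5³, …, so 27, 64, 125, 216, 343, 512 → 729 → 1000.
Shade: repeats white → grey → black; white, grey, black, white, grey, black → white → grey.
Putting the parts together: U729white and then X1000grey.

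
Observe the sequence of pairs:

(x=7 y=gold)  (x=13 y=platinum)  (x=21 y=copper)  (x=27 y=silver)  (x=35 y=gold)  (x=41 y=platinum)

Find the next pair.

X: alternating steps +6, +8, +6, +8, …; 7, 13, 21, 27, 35, 41 → 49.
Y: repeats gold → platinum → copper → silver, so gold, platinum, copper, silver, gold, platinum → copper.
Combining the parts gives (x=49 y=copper).

(x=49 y=copper)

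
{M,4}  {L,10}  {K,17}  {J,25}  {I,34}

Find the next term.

For the letter, letters move back 1 place in the alphabet: M, L, K, J, I → H.
Second entry — differences are 6, 7, 8, … (increasing by 1 each time): 4, 10, 17, 25, 34 → 44.
Putting it together: {H,44}.

{H,44}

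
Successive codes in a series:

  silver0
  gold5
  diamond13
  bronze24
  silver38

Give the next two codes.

Rank — repeats silver → gold → diamond → bronze: silver, gold, diamond, bronze, silver → gold → diamond.
Second component: 0, 5, 13, 24, 38 → 55 → 75 (differences are 5, 8, 11, … (increasing by 3 each time)).
So the next two codes are gold55 and diamond75.

gold55 then diamond75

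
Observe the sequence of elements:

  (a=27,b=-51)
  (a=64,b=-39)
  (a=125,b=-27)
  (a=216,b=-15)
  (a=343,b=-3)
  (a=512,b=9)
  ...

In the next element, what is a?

A goes 27, 64, 125, 216, 343, 512 → 729 (perfect cubes: 3³, 4³, 5³, …).

729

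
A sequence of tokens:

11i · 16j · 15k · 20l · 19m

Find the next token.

24n

First component goes 11, 16, 15, 20, 19 → 24 (alternating steps +5, −1, +5, −1, …).
For the letter, letters move forward 1 place in the alphabet: i, j, k, l, m → n.
So the next token is 24n.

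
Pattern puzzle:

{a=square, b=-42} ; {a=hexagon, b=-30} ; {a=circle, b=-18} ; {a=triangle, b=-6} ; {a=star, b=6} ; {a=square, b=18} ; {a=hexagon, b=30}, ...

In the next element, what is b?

42

A — repeats square → hexagon → circle → triangle → star: square, hexagon, circle, triangle, star, square, hexagon → circle.
B — +12 each step: -42, -30, -18, -6, 6, 18, 30 → 42.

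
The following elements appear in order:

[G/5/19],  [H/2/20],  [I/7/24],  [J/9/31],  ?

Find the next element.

Letter: letters move forward 1 place in the alphabet, so G, H, I, J → K.
Second slot — each term is the sum of the two before it: 5, 2, 7, 9 → 16.
Third slot goes 19, 20, 24, 31 → 41 (differences are 1, 4, 7, … (increasing by 3 each time)).
So the next element is [K/16/41].

[K/16/41]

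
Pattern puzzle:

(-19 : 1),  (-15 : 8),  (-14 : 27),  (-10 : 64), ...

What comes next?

First slot: -19, -15, -14, -10 → -9 (alternating steps +4, +1, +4, +1, …).
For the second slot, perfect cubes: 1³, 2³, 3³, …: 1, 8, 27, 64 → 125.
Combining the parts gives (-9 : 125).

(-9 : 125)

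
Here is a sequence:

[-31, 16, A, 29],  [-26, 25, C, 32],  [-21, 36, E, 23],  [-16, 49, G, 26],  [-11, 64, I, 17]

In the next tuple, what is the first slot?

First slot — +5 each step: -31, -26, -21, -16, -11 → -6.

-6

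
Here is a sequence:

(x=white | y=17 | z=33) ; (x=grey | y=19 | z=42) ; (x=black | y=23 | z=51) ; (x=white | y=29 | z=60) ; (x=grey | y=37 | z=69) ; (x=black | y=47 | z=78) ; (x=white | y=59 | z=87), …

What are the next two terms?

X: repeats white → grey → black; white, grey, black, white, grey, black, white → grey → black.
Y — differences are 2, 4, 6, … (increasing by 2 each time): 17, 19, 23, 29, 37, 47, 59 → 73 → 89.
Z goes 33, 42, 51, 60, 69, 78, 87 → 96 → 105 (+9 each step).
Putting the parts together: (x=grey | y=73 | z=96) and then (x=black | y=89 | z=105).

(x=grey | y=73 | z=96), (x=black | y=89 | z=105)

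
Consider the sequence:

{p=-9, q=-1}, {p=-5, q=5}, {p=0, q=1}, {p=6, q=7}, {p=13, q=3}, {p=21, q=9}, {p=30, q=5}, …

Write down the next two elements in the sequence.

P: differences are 4, 5, 6, … (increasing by 1 each time); -9, -5, 0, 6, 13, 21, 30 → 40 → 51.
Q: -1, 5, 1, 7, 3, 9, 5 → 11 → 7 (alternating steps +6, −4, +6, −4, …).
So the next two elements are {p=40, q=11} and {p=51, q=7}.

{p=40, q=11}, {p=51, q=7}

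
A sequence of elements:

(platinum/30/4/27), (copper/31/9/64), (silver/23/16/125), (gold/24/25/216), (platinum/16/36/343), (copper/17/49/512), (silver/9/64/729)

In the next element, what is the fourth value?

Metal goes platinum, copper, silver, gold, platinum, copper, silver → gold (repeats platinum → copper → silver → gold).
Second value: alternating steps +1, −8, +1, −8, …; 30, 31, 23, 24, 16, 17, 9 → 10.
Third value: perfect squares: 2², 3², 4², …, so 4, 9, 16, 25, 36, 49, 64 → 81.
Fourth value: 27, 64, 125, 216, 343, 512, 729 → 1000 (perfect cubes: 3³, 4³, 5³, …).

1000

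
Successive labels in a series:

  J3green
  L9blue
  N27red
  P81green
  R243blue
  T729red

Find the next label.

For the letter, letters move forward 2 places in the alphabet: J, L, N, P, R, T → V.
Second component: 3, 9, 27, 81, 243, 729 → 2187 (×3 each step).
Colour: repeats green → blue → red; green, blue, red, green, blue, red → green.
So the next label is V2187green.

V2187green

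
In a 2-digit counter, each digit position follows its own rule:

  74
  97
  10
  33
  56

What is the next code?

79

First digit: +2 each step, mod 10; 7, 9, 1, 3, 5 → 7.
Second digit: 4, 7, 0, 3, 6 → 9 (+3 each step, mod 10).
Combining the parts gives 79.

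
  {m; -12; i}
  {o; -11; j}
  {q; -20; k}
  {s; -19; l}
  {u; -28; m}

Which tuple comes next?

{w; -27; n}

First letter: letters move forward 2 places in the alphabet, so m, o, q, s, u → w.
Second part: alternating steps +1, −9, +1, −9, …, so -12, -11, -20, -19, -28 → -27.
Second letter goes i, j, k, l, m → n (letters move forward 1 place in the alphabet).
So the next tuple is {w; -27; n}.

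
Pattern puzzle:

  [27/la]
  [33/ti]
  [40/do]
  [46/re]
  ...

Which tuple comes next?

First entry: alternating steps +6, +7, +6, +7, …; 27, 33, 40, 46 → 53.
Note goes la, ti, do, re → mi (runs through the solfège scale do→ti).
So the next tuple is [53/mi].

[53/mi]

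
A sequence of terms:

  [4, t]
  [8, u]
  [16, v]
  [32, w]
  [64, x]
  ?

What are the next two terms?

First part: ×2 each step; 4, 8, 16, 32, 64 → 128 → 256.
For the letter, letters move forward 1 place in the alphabet: t, u, v, w, x → y → z.
So the next two terms are [128, y] and [256, z].

[128, y], [256, z]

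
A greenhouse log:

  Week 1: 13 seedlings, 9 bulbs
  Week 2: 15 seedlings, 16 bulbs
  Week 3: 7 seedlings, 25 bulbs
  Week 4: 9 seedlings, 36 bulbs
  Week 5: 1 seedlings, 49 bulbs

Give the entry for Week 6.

Seedlings: alternating steps +2, −8, +2, −8, …, so 13, 15, 7, 9, 1 → 3.
Bulbs: perfect squares: 3², 4², 5², …; 9, 16, 25, 36, 49 → 64.
Combining the parts gives 3 seedlings, 64 bulbs.

3 seedlings, 64 bulbs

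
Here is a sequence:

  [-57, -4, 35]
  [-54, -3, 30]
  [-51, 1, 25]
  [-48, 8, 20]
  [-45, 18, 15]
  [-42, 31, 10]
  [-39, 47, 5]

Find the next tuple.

[-36, 66, 0]

First slot: -57, -54, -51, -48, -45, -42, -39 → -36 (+3 each step).
Second slot — differences are 1, 4, 7, … (increasing by 3 each time): -4, -3, 1, 8, 18, 31, 47 → 66.
For the third slot, −5 each step: 35, 30, 25, 20, 15, 10, 5 → 0.
Combining the parts gives [-36, 66, 0].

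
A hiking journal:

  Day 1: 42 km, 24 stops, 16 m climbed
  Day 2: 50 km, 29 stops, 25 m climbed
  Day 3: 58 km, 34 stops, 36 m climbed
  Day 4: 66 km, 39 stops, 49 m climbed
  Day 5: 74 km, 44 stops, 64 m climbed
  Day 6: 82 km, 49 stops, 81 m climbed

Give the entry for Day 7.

Km goes 42, 50, 58, 66, 74, 82 → 90 (+8 each step).
Stops: +5 each step; 24, 29, 34, 39, 44, 49 → 54.
M climbed goes 16, 25, 36, 49, 64, 81 → 100 (perfect squares: 4², 5², 6², …).
Putting it together: 90 km, 54 stops, 100 m climbed.

90 km, 54 stops, 100 m climbed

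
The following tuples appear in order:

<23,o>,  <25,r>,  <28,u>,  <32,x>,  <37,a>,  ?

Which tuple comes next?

<43,d>

First slot: differences are 2, 3, 4, … (increasing by 1 each time), so 23, 25, 28, 32, 37 → 43.
For the letter, letters move forward 3 places in the alphabet, wrapping Z→A: o, r, u, x, a → d.
Putting it together: <43,d>.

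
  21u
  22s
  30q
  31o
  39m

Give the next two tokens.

40k, 48i

First component: 21, 22, 30, 31, 39 → 40 → 48 (alternating steps +1, +8, +1, +8, …).
For the letter, letters move back 2 places in the alphabet: u, s, q, o, m → k → i.
Putting the parts together: 40k and then 48i.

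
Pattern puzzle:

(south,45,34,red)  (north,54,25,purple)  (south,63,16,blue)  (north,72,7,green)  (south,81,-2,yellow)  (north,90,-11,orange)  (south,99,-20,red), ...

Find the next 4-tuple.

(north,108,-29,purple)

Direction: alternates south ↔ north; south, north, south, north, south, north, south → north.
Second component: +9 each step; 45, 54, 63, 72, 81, 90, 99 → 108.
For the third component, together with the second component always sums to 79: 34, 25, 16, 7, -2, -11, -20 → -29.
Colour: repeats red → purple → blue → green → yellow → orange; red, purple, blue, green, yellow, orange, red → purple.
Combining the parts gives (north,108,-29,purple).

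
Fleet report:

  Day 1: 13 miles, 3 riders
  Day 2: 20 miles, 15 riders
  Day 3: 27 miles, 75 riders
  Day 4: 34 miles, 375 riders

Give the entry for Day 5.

Miles: +7 each step, so 13, 20, 27, 34 → 41.
Riders goes 3, 15, 75, 375 → 1875 (×5 each step).
Combining the parts gives 41 miles, 1875 riders.

41 miles, 1875 riders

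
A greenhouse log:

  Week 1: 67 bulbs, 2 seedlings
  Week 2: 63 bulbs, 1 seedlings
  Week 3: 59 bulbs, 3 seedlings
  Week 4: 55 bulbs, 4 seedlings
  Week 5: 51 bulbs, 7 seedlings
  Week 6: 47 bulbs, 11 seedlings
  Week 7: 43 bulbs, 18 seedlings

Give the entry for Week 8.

Bulbs: 67, 63, 59, 55, 51, 47, 43 → 39 (−4 each step).
Seedlings goes 2, 1, 3, 4, 7, 11, 18 → 29 (each term is the sum of the two before it).
So the next line is 39 bulbs, 29 seedlings.

39 bulbs, 29 seedlings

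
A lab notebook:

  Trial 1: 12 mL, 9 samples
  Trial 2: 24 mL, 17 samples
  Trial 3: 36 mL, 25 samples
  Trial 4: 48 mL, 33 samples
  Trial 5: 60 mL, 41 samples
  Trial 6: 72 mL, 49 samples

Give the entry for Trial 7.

84 mL, 57 samples

ML: +12 each step; 12, 24, 36, 48, 60, 72 → 84.
Samples goes 9, 17, 25, 33, 41, 49 → 57 (+8 each step).
So the next row is 84 mL, 57 samples.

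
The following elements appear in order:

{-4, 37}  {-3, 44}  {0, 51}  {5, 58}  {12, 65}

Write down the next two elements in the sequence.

First component: differences are 1, 3, 5, … (increasing by 2 each time), so -4, -3, 0, 5, 12 → 21 → 32.
For the second component, +7 each step: 37, 44, 51, 58, 65 → 72 → 79.
Putting the parts together: {21, 72} and then {32, 79}.

{21, 72}, {32, 79}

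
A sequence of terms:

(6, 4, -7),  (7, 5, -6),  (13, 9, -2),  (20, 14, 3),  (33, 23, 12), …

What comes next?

First component: 6, 7, 13, 20, 33 → 53 (each term is the sum of the two before it).
Second component goes 4, 5, 9, 14, 23 → 37 (each term is the sum of the two before it).
Third component: always 11 less than the second component, so -7, -6, -2, 3, 12 → 26.
Combining the parts gives (53, 37, 26).

(53, 37, 26)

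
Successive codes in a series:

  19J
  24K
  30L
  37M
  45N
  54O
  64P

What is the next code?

75Q

For the first component, differences are 5, 6, 7, … (increasing by 1 each time): 19, 24, 30, 37, 45, 54, 64 → 75.
Letter goes J, K, L, M, N, O, P → Q (letters move forward 1 place in the alphabet).
Putting it together: 75Q.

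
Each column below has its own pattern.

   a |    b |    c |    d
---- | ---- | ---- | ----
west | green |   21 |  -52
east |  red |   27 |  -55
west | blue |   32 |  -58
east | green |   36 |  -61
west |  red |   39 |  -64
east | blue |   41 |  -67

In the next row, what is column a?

Column a: west, east, west, east, west, east → west (alternates west ↔ east).

west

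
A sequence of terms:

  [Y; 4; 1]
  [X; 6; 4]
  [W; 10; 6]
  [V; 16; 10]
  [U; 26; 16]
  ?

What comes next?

Letter: Y, X, W, V, U → T (letters move back 1 place in the alphabet).
Second component: 4, 6, 10, 16, 26 → 42 (each term is the sum of the two before it).
Third component — always the previous value of the second component: 1, 4, 6, 10, 16 → 26.
Combining the parts gives [T; 42; 26].

[T; 42; 26]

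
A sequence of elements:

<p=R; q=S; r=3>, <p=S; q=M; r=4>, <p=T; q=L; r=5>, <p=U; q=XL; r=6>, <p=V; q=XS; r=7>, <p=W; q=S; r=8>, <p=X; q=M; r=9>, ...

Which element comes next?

<p=Y; q=L; r=10>

P: letters move forward 1 place in the alphabet; R, S, T, U, V, W, X → Y.
For the q, repeats S → M → L → XL → XS: S, M, L, XL, XS, S, M → L.
For the r, +1 each step: 3, 4, 5, 6, 7, 8, 9 → 10.
Combining the parts gives <p=Y; q=L; r=10>.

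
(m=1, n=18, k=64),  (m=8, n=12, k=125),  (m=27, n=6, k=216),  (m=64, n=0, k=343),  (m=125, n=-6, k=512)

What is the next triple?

M: 1, 8, 27, 64, 125 → 216 (perfect cubes: 1³, 2³, 3³, …).
N — −6 each step: 18, 12, 6, 0, -6 → -12.
K: perfect cubes: 4³, 5³, 6³, …; 64, 125, 216, 343, 512 → 729.
Putting it together: (m=216, n=-12, k=729).

(m=216, n=-12, k=729)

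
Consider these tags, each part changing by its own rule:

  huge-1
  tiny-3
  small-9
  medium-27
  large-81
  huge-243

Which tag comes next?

Size: repeats huge → tiny → small → medium → large; huge, tiny, small, medium, large, huge → tiny.
Second component — ×3 each step: 1, 3, 9, 27, 81, 243 → 729.
So the next tag is tiny-729.

tiny-729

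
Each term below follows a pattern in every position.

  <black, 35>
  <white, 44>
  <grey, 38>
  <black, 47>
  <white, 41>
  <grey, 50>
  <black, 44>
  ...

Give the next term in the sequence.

<white, 53>

Shade — repeats black → white → grey: black, white, grey, black, white, grey, black → white.
Second slot goes 35, 44, 38, 47, 41, 50, 44 → 53 (alternating steps +9, −6, +9, −6, …).
Putting it together: <white, 53>.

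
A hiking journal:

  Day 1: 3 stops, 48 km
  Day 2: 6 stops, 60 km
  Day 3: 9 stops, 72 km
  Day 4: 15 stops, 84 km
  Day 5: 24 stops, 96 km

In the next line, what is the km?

Stops: each term is the sum of the two before it; 3, 6, 9, 15, 24 → 39.
Km goes 48, 60, 72, 84, 96 → 108 (+12 each step).

108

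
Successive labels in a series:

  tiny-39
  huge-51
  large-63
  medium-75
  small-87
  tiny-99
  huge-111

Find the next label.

Size: repeats tiny → huge → large → medium → small; tiny, huge, large, medium, small, tiny, huge → large.
Second component: +12 each step, so 39, 51, 63, 75, 87, 99, 111 → 123.
Putting it together: large-123.

large-123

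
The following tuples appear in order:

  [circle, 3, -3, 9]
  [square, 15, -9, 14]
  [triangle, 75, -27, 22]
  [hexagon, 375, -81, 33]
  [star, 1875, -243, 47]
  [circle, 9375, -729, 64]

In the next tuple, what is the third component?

Third component: ×3 each step, so -3, -9, -27, -81, -243, -729 → -2187.

-2187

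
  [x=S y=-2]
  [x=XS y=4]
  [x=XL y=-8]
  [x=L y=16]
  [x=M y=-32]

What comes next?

[x=S y=64]

X: runs backward through clothing sizes XS→XL, so S, XS, XL, L, M → S.
Y: ×(-2) each step, so -2, 4, -8, 16, -32 → 64.
Putting it together: [x=S y=64].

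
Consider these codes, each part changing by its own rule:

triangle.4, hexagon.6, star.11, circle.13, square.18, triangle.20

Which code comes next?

hexagon.25

For the shape, repeats triangle → hexagon → star → circle → square: triangle, hexagon, star, circle, square, triangle → hexagon.
Second component: alternating steps +2, +5, +2, +5, …; 4, 6, 11, 13, 18, 20 → 25.
Combining the parts gives hexagon.25.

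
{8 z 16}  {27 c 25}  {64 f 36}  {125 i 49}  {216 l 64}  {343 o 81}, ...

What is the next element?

First component goes 8, 27, 64, 125, 216, 343 → 512 (perfect cubes: 2³, 3³, 4³, …).
Letter: letters move forward 3 places in the alphabet, wrapping Z→A; z, c, f, i, l, o → r.
For the third component, perfect squares: 4², 5², 6², …: 16, 25, 36, 49, 64, 81 → 100.
Putting it together: {512 r 100}.

{512 r 100}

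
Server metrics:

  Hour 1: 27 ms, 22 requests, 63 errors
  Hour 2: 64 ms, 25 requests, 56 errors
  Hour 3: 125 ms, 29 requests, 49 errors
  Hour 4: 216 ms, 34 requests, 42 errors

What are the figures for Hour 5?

For the ms, perfect cubes: 3³, 4³, 5³, …: 27, 64, 125, 216 → 343.
Requests: differences are 3, 4, 5, … (increasing by 1 each time), so 22, 25, 29, 34 → 40.
Errors: −7 each step; 63, 56, 49, 42 → 35.
Combining the parts gives 343 ms, 40 requests, 35 errors.

343 ms, 40 requests, 35 errors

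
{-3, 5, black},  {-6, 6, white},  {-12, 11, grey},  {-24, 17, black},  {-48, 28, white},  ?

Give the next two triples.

First slot: ×2 each step, so -3, -6, -12, -24, -48 → -96 → -192.
Second slot goes 5, 6, 11, 17, 28 → 45 → 73 (each term is the sum of the two before it).
Shade: repeats black → white → grey; black, white, grey, black, white → grey → black.
Putting the parts together: {-96, 45, grey} and then {-192, 73, black}.

{-96, 45, grey}, {-192, 73, black}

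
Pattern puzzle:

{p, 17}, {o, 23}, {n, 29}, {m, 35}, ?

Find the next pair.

Letter — letters move back 1 place in the alphabet: p, o, n, m → l.
Second component: 17, 23, 29, 35 → 41 (+6 each step).
So the next pair is {l, 41}.

{l, 41}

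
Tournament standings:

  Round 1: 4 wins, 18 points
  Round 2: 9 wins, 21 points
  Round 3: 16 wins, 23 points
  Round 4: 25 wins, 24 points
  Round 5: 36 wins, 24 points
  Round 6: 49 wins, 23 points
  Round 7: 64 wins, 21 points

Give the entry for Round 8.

81 wins, 18 points

Wins: perfect squares: 2², 3², 4², …, so 4, 9, 16, 25, 36, 49, 64 → 81.
Points: 18, 21, 23, 24, 24, 23, 21 → 18 (differences are 3, 2, 1, … (decreasing by 1 each time)).
Combining the parts gives 81 wins, 18 points.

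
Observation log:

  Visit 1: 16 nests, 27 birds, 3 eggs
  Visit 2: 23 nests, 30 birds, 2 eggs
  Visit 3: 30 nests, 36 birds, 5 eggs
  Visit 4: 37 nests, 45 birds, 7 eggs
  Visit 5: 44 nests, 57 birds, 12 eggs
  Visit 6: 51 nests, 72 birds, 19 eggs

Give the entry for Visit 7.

Nests goes 16, 23, 30, 37, 44, 51 → 58 (+7 each step).
For the birds, differences are 3, 6, 9, … (increasing by 3 each time): 27, 30, 36, 45, 57, 72 → 90.
Eggs: each term is the sum of the two before it, so 3, 2, 5, 7, 12, 19 → 31.
Combining the parts gives 58 nests, 90 birds, 31 eggs.

58 nests, 90 birds, 31 eggs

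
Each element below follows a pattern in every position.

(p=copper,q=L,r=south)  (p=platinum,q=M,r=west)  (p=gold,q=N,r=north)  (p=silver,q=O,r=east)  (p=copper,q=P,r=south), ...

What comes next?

(p=platinum,q=Q,r=west)

For the p, repeats copper → platinum → gold → silver: copper, platinum, gold, silver, copper → platinum.
Q — letters move forward 1 place in the alphabet: L, M, N, O, P → Q.
For the r, repeats south → west → north → east: south, west, north, east, south → west.
So the next element is (p=platinum,q=Q,r=west).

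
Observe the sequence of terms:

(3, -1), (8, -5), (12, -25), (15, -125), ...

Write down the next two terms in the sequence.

For the first entry, differences are 5, 4, 3, … (decreasing by 1 each time): 3, 8, 12, 15 → 17 → 18.
Second entry: -1, -5, -25, -125 → -625 → -3125 (×5 each step).
Putting the parts together: (17, -625) and then (18, -3125).

(17, -625), (18, -3125)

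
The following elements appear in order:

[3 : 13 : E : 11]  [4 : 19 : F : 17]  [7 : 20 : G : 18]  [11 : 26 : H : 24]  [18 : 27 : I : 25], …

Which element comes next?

First component: 3, 4, 7, 11, 18 → 29 (each term is the sum of the two before it).
Second component: alternating steps +6, +1, +6, +1, …, so 13, 19, 20, 26, 27 → 33.
Letter goes E, F, G, H, I → J (letters move forward 1 place in the alphabet).
Fourth component: 11, 17, 18, 24, 25 → 31 (always 2 less than the second component).
Combining the parts gives [29 : 33 : J : 31].

[29 : 33 : J : 31]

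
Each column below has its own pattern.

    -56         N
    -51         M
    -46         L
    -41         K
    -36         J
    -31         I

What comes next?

First component: +5 each step, so -56, -51, -46, -41, -36, -31 → -26.
For the letter, letters move back 1 place in the alphabet: N, M, L, K, J, I → H.
Putting it together: -26  H.

-26  H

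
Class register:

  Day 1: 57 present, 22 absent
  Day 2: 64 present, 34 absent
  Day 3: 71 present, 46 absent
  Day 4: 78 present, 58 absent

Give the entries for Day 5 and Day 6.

Present: 57, 64, 71, 78 → 85 → 92 (+7 each step).
Absent: 22, 34, 46, 58 → 70 → 82 (+12 each step).
So the next two records are 85 present, 70 absent and 92 present, 82 absent.

85 present, 70 absent; 92 present, 82 absent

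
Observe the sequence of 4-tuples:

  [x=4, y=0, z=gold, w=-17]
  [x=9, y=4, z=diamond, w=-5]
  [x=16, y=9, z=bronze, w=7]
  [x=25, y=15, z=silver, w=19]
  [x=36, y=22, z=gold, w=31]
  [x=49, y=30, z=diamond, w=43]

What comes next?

X: perfect squares: 2², 3², 4², …; 4, 9, 16, 25, 36, 49 → 64.
For the y, differences are 4, 5, 6, … (increasing by 1 each time): 0, 4, 9, 15, 22, 30 → 39.
Z — repeats gold → diamond → bronze → silver: gold, diamond, bronze, silver, gold, diamond → bronze.
W — +12 each step: -17, -5, 7, 19, 31, 43 → 55.
So the next 4-tuple is [x=64, y=39, z=bronze, w=55].

[x=64, y=39, z=bronze, w=55]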